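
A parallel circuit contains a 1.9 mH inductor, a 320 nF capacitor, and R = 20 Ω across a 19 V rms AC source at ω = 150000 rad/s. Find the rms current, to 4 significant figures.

X_L = ωL = 285.0 Ω
X_C = 1/(ωC) = 20.83 Ω
Parallel: admittances add. Y = 1/R + 1/(jωL) + jωC
Y = (0.05000 + j0.04449) S
|Y| = 0.06693 S → |Z| = 1/|Y| = 14.94 Ω, ∠Z = −∠Y = -41.66°
I = V/|Z| = 19/14.94 = 1.272 A

1.272 A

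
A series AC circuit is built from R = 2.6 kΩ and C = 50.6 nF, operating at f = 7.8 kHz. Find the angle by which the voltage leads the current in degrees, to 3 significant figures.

-8.82°

ω = 2πf = 49010 rad/s
X_C = 1/(ωC) = 403 Ω
Z = 2600 − j403 Ω
|Z| = √(2600² + 403²) = 2630 Ω
∠Z = arctan(-403/2600) = -8.82°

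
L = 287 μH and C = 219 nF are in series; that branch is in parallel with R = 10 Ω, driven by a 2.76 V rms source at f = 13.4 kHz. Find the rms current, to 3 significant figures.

ω = 2πf = 84190 rad/s
X_L = ωL = 24.2 Ω
X_C = 1/(ωC) = 54.2 Ω
Branch 1: Z₁ = R = 10.0 Ω
Branch 2 (series LC): Z₂ = j(X_L − X_C) = −j30.1 Ω
Parallel: Z = Z₁Z₂/(Z₁+Z₂), |Z| = 9.49 Ω, ∠Z = -18.4°
I = V/|Z| = 2.76/9.49 = 291 mA

291 mA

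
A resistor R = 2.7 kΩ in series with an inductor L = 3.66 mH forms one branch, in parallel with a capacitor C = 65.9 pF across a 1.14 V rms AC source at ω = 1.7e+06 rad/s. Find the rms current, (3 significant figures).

72.0 μA

X_L = ωL = 6220 Ω
X_C = 1/(ωC) = 8930 Ω
Branch 1 (R+jX_L): Z₁ = 2700 + j6220 Ω, |Z₁| = 6780 Ω
Branch 2 (−jX_C): Z₂ = −j8930 Ω
Parallel: Z = Z₁Z₂/(Z₁+Z₂), |Z| = 15800 Ω, ∠Z = 21.6°
I = V/|Z| = 1.14/15800 = 72.0 μA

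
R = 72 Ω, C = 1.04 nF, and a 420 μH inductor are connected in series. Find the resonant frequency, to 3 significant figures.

ω₀ = 1/√(LC) = 1/√(0.00042 × 1.04e-09) = 1.513e+06 rad/s
f₀ = ω₀/(2π) = 241 kHz

241 kHz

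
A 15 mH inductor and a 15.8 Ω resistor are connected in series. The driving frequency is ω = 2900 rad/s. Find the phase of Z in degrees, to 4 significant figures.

70.04°

X_L = ωL = 43.50 Ω
Z = 15.80 + j43.50 Ω
|Z| = √(15.80² + 43.50²) = 46.28 Ω
∠Z = arctan(43.50/15.80) = 70.04°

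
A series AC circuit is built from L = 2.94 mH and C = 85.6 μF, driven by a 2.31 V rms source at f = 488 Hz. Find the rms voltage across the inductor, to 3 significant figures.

ω = 2πf = 3066 rad/s
X_L = ωL = 9.01 Ω
X_C = 1/(ωC) = 3.81 Ω
Net reactance X = X_L − X_C = 5.20 Ω
Z = j5.20 Ω
|Z| = √(0² + 5.20²) = 5.20 Ω
I = V/|Z| = 444 mA
V_L = I·|Z_L| = 0.444 × 9.01 = 4.00 V

4.00 V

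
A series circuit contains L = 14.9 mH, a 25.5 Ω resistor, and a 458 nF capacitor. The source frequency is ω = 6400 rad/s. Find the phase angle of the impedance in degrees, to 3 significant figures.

-84.1°

X_L = ωL = 95.4 Ω
X_C = 1/(ωC) = 341 Ω
Net reactance X = X_L − X_C = -246 Ω
Z = 25.5 − j246 Ω
|Z| = √(25.5² + 246²) = 247 Ω
∠Z = arctan(-246/25.5) = -84.1°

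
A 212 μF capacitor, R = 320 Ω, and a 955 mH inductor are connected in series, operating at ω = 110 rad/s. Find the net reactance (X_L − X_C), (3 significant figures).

62.2 Ω

X_L = ωL = 105 Ω
X_C = 1/(ωC) = 42.9 Ω
X = 105 − 42.9 = 62.2 Ω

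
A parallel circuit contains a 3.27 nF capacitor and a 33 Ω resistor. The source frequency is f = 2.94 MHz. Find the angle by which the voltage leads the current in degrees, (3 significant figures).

-63.4°

ω = 2πf = 1.847e+07 rad/s
X_C = 1/(ωC) = 16.6 Ω
Parallel: admittances add. Y = 1/R + jωC
Y = (0.0303 + j0.0604) S
|Y| = 0.0676 S → |Z| = 1/|Y| = 14.8 Ω, ∠Z = −∠Y = -63.4°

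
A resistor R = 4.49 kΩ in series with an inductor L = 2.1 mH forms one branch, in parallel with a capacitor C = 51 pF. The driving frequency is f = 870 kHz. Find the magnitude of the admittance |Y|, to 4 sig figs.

205.4 μS

ω = 2πf = 5.466e+06 rad/s
X_L = ωL = 11480 Ω
X_C = 1/(ωC) = 3587 Ω
Branch 1 (R+jX_L): Z₁ = 4490 + j11480 Ω, |Z₁| = 12330 Ω
Branch 2 (−jX_C): Z₂ = −j3587 Ω
Parallel: Z = Z₁Z₂/(Z₁+Z₂), |Z| = 4869 Ω, ∠Z = -81.73°
|Y| = 1/|Z| = 205.4 μS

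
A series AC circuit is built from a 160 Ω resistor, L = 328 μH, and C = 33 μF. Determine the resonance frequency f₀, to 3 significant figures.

ω₀ = 1/√(LC) = 1/√(0.000328 × 3.3e-05) = 9612 rad/s
f₀ = ω₀/(2π) = 1.53 kHz

1.53 kHz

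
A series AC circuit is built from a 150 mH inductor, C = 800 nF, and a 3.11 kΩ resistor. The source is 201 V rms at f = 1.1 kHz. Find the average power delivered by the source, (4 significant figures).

12.08 W

ω = 2πf = 6912 rad/s
X_L = ωL = 1037 Ω
X_C = 1/(ωC) = 180.9 Ω
Net reactance X = X_L − X_C = 855.9 Ω
Z = 3110 + j855.9 Ω
|Z| = √(3110² + 855.9²) = 3226 Ω
∠Z = arctan(855.9/3110) = 15.39°
I = V/|Z| = 62.31 mA
P = VI cos φ = 201 × 0.06231 × cos(15.39°) = 12.08 W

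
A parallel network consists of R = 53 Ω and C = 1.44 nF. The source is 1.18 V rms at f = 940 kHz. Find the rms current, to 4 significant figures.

24.42 mA

ω = 2πf = 5.906e+06 rad/s
X_C = 1/(ωC) = 117.6 Ω
Parallel: admittances add. Y = 1/R + jωC
Y = (0.01887 + j0.008505) S
|Y| = 0.02070 S → |Z| = 1/|Y| = 48.32 Ω, ∠Z = −∠Y = -24.26°
I = V/|Z| = 1.18/48.32 = 24.42 mA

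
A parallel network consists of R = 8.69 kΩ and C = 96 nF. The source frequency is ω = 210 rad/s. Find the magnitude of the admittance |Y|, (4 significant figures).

X_C = 1/(ωC) = 49600 Ω
Parallel: admittances add. Y = 1/R + jωC
Y = (0.0001151 + j2.016e-05) S
|Y| = 0.0001168 S → |Z| = 1/|Y| = 8560 Ω, ∠Z = −∠Y = -9.937°

116.8 μS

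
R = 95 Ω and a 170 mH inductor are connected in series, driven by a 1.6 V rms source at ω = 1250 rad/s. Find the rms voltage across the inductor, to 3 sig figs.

X_L = ωL = 213 Ω
Z = 95.0 + j213 Ω
|Z| = √(95.0² + 213²) = 233 Ω
I = V/|Z| = 6.87 mA
V_L = I·|Z_L| = 0.00687 × 213 = 1.46 V

1.46 V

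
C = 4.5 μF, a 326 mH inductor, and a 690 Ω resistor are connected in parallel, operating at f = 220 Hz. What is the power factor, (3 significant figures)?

0.341

ω = 2πf = 1382 rad/s
X_L = ωL = 451 Ω
X_C = 1/(ωC) = 161 Ω
Parallel: admittances add. Y = 1/R + 1/(jωL) + jωC
Y = (0.00145 + j0.00400) S
|Y| = 0.00426 S → |Z| = 1/|Y| = 235 Ω, ∠Z = −∠Y = -70.1°
cos φ = cos(-70.1°) = 0.341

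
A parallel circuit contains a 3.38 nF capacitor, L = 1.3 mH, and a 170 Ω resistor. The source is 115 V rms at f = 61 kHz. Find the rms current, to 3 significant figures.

ω = 2πf = 383300 rad/s
X_L = ωL = 498 Ω
X_C = 1/(ωC) = 772 Ω
Parallel: admittances add. Y = 1/R + 1/(jωL) + jωC
Y = (0.00588 − j0.000712) S
|Y| = 0.00593 S → |Z| = 1/|Y| = 169 Ω, ∠Z = −∠Y = 6.90°
I = V/|Z| = 115/169 = 681 mA

681 mA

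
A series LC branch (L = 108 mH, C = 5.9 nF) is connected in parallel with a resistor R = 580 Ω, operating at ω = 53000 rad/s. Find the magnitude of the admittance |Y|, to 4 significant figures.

1.769 mS

X_L = ωL = 5724 Ω
X_C = 1/(ωC) = 3198 Ω
Branch 1: Z₁ = R = 580.0 Ω
Branch 2 (series LC): Z₂ = j(X_L − X_C) = j2526 Ω
Parallel: Z = Z₁Z₂/(Z₁+Z₂), |Z| = 565.3 Ω, ∠Z = 12.93°
|Y| = 1/|Z| = 1.769 mS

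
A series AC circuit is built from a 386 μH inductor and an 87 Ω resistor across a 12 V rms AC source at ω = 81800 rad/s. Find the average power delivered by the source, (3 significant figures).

X_L = ωL = 31.6 Ω
Z = 87.0 + j31.6 Ω
|Z| = √(87.0² + 31.6²) = 92.6 Ω
∠Z = arctan(31.6/87.0) = 19.9°
I = V/|Z| = 130 mA
P = VI cos φ = 12 × 0.130 × cos(19.9°) = 1.46 W

1.46 W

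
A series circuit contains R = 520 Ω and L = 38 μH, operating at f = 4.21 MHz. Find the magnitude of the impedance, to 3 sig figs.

1130 Ω

ω = 2πf = 2.645e+07 rad/s
X_L = ωL = 1010 Ω
Z = 520 + j1010 Ω
|Z| = √(520² + 1010²) = 1130 Ω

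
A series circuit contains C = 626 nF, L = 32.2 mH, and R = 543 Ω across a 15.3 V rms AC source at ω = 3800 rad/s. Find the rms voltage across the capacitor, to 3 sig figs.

10.4 V

X_L = ωL = 122 Ω
X_C = 1/(ωC) = 420 Ω
Net reactance X = X_L − X_C = -298 Ω
Z = 543 − j298 Ω
|Z| = √(543² + 298²) = 619 Ω
I = V/|Z| = 24.7 mA
V_C = I·|Z_C| = 0.0247 × 420 = 10.4 V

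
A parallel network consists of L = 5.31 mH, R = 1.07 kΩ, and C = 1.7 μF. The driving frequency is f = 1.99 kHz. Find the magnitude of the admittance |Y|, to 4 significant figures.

6.264 mS

ω = 2πf = 12500 rad/s
X_L = ωL = 66.39 Ω
X_C = 1/(ωC) = 47.05 Ω
Parallel: admittances add. Y = 1/R + 1/(jωL) + jωC
Y = (0.0009346 + j0.006194) S
|Y| = 0.006264 S → |Z| = 1/|Y| = 159.6 Ω, ∠Z = −∠Y = -81.42°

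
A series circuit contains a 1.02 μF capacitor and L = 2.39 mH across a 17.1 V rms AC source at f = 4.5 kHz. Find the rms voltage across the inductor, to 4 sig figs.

35.12 V

ω = 2πf = 28270 rad/s
X_L = ωL = 67.58 Ω
X_C = 1/(ωC) = 34.67 Ω
Net reactance X = X_L − X_C = 32.90 Ω
Z = j32.90 Ω
|Z| = √(0² + 32.90²) = 32.90 Ω
I = V/|Z| = 519.7 mA
V_L = I·|Z_L| = 0.5197 × 67.58 = 35.12 V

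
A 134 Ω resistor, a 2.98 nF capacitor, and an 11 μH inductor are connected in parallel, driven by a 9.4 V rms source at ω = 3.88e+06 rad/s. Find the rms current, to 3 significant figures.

X_L = ωL = 42.7 Ω
X_C = 1/(ωC) = 86.5 Ω
Parallel: admittances add. Y = 1/R + 1/(jωL) + jωC
Y = (0.00746 − j0.0119) S
|Y| = 0.0140 S → |Z| = 1/|Y| = 71.3 Ω, ∠Z = −∠Y = 57.8°
I = V/|Z| = 9.4/71.3 = 132 mA

132 mA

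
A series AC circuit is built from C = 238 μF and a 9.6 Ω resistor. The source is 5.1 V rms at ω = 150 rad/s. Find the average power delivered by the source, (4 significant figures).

284.8 mW

X_C = 1/(ωC) = 28.01 Ω
Z = 9.600 − j28.01 Ω
|Z| = √(9.600² + 28.01²) = 29.61 Ω
∠Z = arctan(-28.01/9.600) = -71.08°
I = V/|Z| = 172.2 mA
P = VI cos φ = 5.1 × 0.1722 × cos(-71.08°) = 284.8 mW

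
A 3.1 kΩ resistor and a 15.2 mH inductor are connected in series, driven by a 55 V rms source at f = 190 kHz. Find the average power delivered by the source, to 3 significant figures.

ω = 2πf = 1.194e+06 rad/s
X_L = ωL = 18100 Ω
Z = 3100 + j18100 Ω
|Z| = √(3100² + 18100²) = 18400 Ω
∠Z = arctan(18100/3100) = 80.3°
I = V/|Z| = 2.99 mA
P = VI cos φ = 55 × 0.00299 × cos(80.3°) = 27.7 mW

27.7 mW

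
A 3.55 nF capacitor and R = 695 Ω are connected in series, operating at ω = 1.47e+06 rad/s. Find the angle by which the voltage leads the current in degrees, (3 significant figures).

X_C = 1/(ωC) = 192 Ω
Z = 695 − j192 Ω
|Z| = √(695² + 192²) = 721 Ω
∠Z = arctan(-192/695) = -15.4°

-15.4°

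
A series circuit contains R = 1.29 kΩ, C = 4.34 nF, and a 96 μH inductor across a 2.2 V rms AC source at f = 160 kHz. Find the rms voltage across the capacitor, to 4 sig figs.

ω = 2πf = 1.005e+06 rad/s
X_L = ωL = 96.51 Ω
X_C = 1/(ωC) = 229.2 Ω
Net reactance X = X_L − X_C = -132.7 Ω
Z = 1290 − j132.7 Ω
|Z| = √(1290² + 132.7²) = 1297 Ω
I = V/|Z| = 1.696 mA
V_C = I·|Z_C| = 0.001696 × 229.2 = 0.3888 V

0.3888 V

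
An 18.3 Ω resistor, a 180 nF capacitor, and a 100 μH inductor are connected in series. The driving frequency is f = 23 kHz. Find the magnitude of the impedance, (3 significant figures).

30.2 Ω

ω = 2πf = 144500 rad/s
X_L = ωL = 14.5 Ω
X_C = 1/(ωC) = 38.4 Ω
Net reactance X = X_L − X_C = -24.0 Ω
Z = 18.3 − j24.0 Ω
|Z| = √(18.3² + 24.0²) = 30.2 Ω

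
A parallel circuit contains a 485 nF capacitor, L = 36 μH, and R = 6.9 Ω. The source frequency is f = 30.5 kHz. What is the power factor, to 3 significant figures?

ω = 2πf = 191600 rad/s
X_L = ωL = 6.90 Ω
X_C = 1/(ωC) = 10.8 Ω
Parallel: admittances add. Y = 1/R + 1/(jωL) + jωC
Y = (0.145 − j0.0520) S
|Y| = 0.154 S → |Z| = 1/|Y| = 6.49 Ω, ∠Z = −∠Y = 19.7°
cos φ = cos(19.7°) = 0.941

0.941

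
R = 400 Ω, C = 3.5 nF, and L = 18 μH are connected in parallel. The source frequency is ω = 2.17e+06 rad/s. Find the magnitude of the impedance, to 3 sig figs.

X_L = ωL = 39.1 Ω
X_C = 1/(ωC) = 132 Ω
Parallel: admittances add. Y = 1/R + 1/(jωL) + jωC
Y = (0.00250 − j0.0180) S
|Y| = 0.0182 S → |Z| = 1/|Y| = 55.0 Ω, ∠Z = −∠Y = 82.1°

55.0 Ω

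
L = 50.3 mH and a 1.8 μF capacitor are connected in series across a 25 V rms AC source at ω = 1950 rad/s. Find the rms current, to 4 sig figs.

133.8 mA

X_L = ωL = 98.08 Ω
X_C = 1/(ωC) = 284.9 Ω
Net reactance X = X_L − X_C = -186.8 Ω
Z = − j186.8 Ω
|Z| = √(0² + 186.8²) = 186.8 Ω
I = V/|Z| = 25/186.8 = 133.8 mA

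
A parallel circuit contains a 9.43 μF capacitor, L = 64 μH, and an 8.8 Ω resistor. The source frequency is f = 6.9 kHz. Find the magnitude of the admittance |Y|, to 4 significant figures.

123.5 mS

ω = 2πf = 43350 rad/s
X_L = ωL = 2.775 Ω
X_C = 1/(ωC) = 2.446 Ω
Parallel: admittances add. Y = 1/R + 1/(jωL) + jωC
Y = (0.1136 + j0.04842) S
|Y| = 0.1235 S → |Z| = 1/|Y| = 8.096 Ω, ∠Z = −∠Y = -23.08°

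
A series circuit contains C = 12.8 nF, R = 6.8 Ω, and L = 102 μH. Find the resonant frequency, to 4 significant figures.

ω₀ = 1/√(LC) = 1/√(0.000102 × 1.28e-08) = 875200 rad/s
f₀ = ω₀/(2π) = 139.3 kHz

139.3 kHz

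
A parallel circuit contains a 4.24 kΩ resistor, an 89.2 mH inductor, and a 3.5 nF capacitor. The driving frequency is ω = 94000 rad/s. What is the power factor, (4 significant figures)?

0.7473

X_L = ωL = 8385 Ω
X_C = 1/(ωC) = 3040 Ω
Parallel: admittances add. Y = 1/R + 1/(jωL) + jωC
Y = (0.0002358 + j0.0002097) S
|Y| = 0.0003156 S → |Z| = 1/|Y| = 3168 Ω, ∠Z = −∠Y = -41.65°
cos φ = cos(-41.65°) = 0.7473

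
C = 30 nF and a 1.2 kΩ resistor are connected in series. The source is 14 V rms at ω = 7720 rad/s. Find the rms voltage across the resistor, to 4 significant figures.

3.749 V

X_C = 1/(ωC) = 4318 Ω
Z = 1200 − j4318 Ω
|Z| = √(1200² + 4318²) = 4481 Ω
I = V/|Z| = 3.124 mA
V_R = I·|Z_R| = 0.003124 × 1200 = 3.749 V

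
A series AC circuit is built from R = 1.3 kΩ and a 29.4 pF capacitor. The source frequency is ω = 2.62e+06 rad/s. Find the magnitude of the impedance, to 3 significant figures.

X_C = 1/(ωC) = 13000 Ω
Z = 1300 − j13000 Ω
|Z| = √(1300² + 13000²) = 13000 Ω

13000 Ω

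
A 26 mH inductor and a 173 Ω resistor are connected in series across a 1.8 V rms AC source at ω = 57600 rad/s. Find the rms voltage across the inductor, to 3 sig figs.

1.79 V

X_L = ωL = 1500 Ω
Z = 173 + j1500 Ω
|Z| = √(173² + 1500²) = 1510 Ω
I = V/|Z| = 1.19 mA
V_L = I·|Z_L| = 0.00119 × 1500 = 1.79 V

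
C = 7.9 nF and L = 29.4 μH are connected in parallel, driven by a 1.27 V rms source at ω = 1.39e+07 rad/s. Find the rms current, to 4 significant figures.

X_L = ωL = 408.7 Ω
X_C = 1/(ωC) = 9.107 Ω
Parallel: admittances add. Y = 1/(jωL) + jωC
Y = (0 + j0.1074) S
|Y| = 0.1074 S → |Z| = 1/|Y| = 9.314 Ω, ∠Z = −∠Y = -90.00°
I = V/|Z| = 1.27/9.314 = 136.4 mA

136.4 mA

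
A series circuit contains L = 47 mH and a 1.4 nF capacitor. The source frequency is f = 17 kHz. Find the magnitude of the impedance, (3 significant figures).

1670 Ω

ω = 2πf = 106800 rad/s
X_L = ωL = 5020 Ω
X_C = 1/(ωC) = 6690 Ω
Net reactance X = X_L − X_C = -1670 Ω
Z = − j1670 Ω
|Z| = √(0² + 1670²) = 1670 Ω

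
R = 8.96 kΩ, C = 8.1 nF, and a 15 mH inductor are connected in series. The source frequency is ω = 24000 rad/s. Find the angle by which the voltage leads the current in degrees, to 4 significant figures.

-28.10°

X_L = ωL = 360.0 Ω
X_C = 1/(ωC) = 5144 Ω
Net reactance X = X_L − X_C = -4784 Ω
Z = 8960 − j4784 Ω
|Z| = √(8960² + 4784²) = 10160 Ω
∠Z = arctan(-4784/8960) = -28.10°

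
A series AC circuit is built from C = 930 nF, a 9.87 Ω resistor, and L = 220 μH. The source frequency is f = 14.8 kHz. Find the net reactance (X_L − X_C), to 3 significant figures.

8.89 Ω

ω = 2πf = 92990 rad/s
X_L = ωL = 20.5 Ω
X_C = 1/(ωC) = 11.6 Ω
X = 20.5 − 11.6 = 8.89 Ω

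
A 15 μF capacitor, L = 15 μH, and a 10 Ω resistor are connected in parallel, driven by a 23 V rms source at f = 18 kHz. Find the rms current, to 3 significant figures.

ω = 2πf = 113100 rad/s
X_L = ωL = 1.70 Ω
X_C = 1/(ωC) = 0.589 Ω
Parallel: admittances add. Y = 1/R + 1/(jωL) + jωC
Y = (0.100 + j1.11) S
|Y| = 1.11 S → |Z| = 1/|Y| = 0.900 Ω, ∠Z = −∠Y = -84.8°
I = V/|Z| = 23/0.900 = 25.6 A

25.6 A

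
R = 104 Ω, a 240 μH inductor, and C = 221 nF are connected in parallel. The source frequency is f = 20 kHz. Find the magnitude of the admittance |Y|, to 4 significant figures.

11.02 mS

ω = 2πf = 125700 rad/s
X_L = ωL = 30.16 Ω
X_C = 1/(ωC) = 36.01 Ω
Parallel: admittances add. Y = 1/R + 1/(jωL) + jωC
Y = (0.009615 − j0.005386) S
|Y| = 0.01102 S → |Z| = 1/|Y| = 90.74 Ω, ∠Z = −∠Y = 29.25°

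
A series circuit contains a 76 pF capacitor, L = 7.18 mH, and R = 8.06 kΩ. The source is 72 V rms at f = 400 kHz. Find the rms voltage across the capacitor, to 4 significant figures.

ω = 2πf = 2.513e+06 rad/s
X_L = ωL = 18050 Ω
X_C = 1/(ωC) = 5235 Ω
Net reactance X = X_L − X_C = 12810 Ω
Z = 8060 + j12810 Ω
|Z| = √(8060² + 12810²) = 15130 Ω
I = V/|Z| = 4.757 mA
V_C = I·|Z_C| = 0.004757 × 5235 = 24.91 V

24.91 V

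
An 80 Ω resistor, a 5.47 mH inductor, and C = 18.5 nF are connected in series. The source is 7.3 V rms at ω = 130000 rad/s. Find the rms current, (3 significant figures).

X_L = ωL = 711 Ω
X_C = 1/(ωC) = 416 Ω
Net reactance X = X_L − X_C = 295 Ω
Z = 80.0 + j295 Ω
|Z| = √(80.0² + 295²) = 306 Ω
I = V/|Z| = 7.3/306 = 23.9 mA

23.9 mA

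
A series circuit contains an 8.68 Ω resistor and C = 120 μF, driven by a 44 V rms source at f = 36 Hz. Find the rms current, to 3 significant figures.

ω = 2πf = 226.2 rad/s
X_C = 1/(ωC) = 36.8 Ω
Z = 8.68 − j36.8 Ω
|Z| = √(8.68² + 36.8²) = 37.9 Ω
I = V/|Z| = 44/37.9 = 1.16 A

1.16 A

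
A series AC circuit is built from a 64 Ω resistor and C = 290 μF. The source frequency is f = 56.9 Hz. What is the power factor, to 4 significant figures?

ω = 2πf = 357.5 rad/s
X_C = 1/(ωC) = 9.645 Ω
Z = 64.00 − j9.645 Ω
|Z| = √(64.00² + 9.645²) = 64.72 Ω
∠Z = arctan(-9.645/64.00) = -8.570°
cos φ = cos(-8.570°) = 0.9888

0.9888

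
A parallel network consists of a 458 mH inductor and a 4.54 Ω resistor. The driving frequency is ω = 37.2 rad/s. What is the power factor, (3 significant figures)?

0.966

X_L = ωL = 17.0 Ω
Parallel: admittances add. Y = 1/R + 1/(jωL)
Y = (0.220 − j0.0587) S
|Y| = 0.228 S → |Z| = 1/|Y| = 4.39 Ω, ∠Z = −∠Y = 14.9°
cos φ = cos(14.9°) = 0.966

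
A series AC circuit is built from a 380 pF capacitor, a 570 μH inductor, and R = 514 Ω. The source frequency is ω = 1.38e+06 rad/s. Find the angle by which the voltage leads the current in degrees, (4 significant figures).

-65.35°

X_L = ωL = 786.6 Ω
X_C = 1/(ωC) = 1907 Ω
Net reactance X = X_L − X_C = -1120 Ω
Z = 514.0 − j1120 Ω
|Z| = √(514.0² + 1120²) = 1233 Ω
∠Z = arctan(-1120/514.0) = -65.35°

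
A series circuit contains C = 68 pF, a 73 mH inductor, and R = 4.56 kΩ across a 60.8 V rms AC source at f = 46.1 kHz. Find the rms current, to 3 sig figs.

2.03 mA

ω = 2πf = 289700 rad/s
X_L = ωL = 21100 Ω
X_C = 1/(ωC) = 50800 Ω
Net reactance X = X_L − X_C = -29600 Ω
Z = 4560 − j29600 Ω
|Z| = √(4560² + 29600²) = 30000 Ω
I = V/|Z| = 60.8/30000 = 2.03 mA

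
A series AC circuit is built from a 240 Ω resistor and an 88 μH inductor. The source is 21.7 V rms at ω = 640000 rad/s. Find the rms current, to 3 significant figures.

X_L = ωL = 56.3 Ω
Z = 240 + j56.3 Ω
|Z| = √(240² + 56.3²) = 247 Ω
I = V/|Z| = 21.7/247 = 88.0 mA

88.0 mA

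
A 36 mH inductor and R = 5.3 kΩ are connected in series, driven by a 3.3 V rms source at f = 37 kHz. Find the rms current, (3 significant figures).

333 μA

ω = 2πf = 232500 rad/s
X_L = ωL = 8370 Ω
Z = 5300 + j8370 Ω
|Z| = √(5300² + 8370²) = 9910 Ω
I = V/|Z| = 3.3/9910 = 333 μA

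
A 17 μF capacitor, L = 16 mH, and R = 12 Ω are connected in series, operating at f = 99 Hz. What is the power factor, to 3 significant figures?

0.140

ω = 2πf = 622.0 rad/s
X_L = ωL = 9.95 Ω
X_C = 1/(ωC) = 94.6 Ω
Net reactance X = X_L − X_C = -84.6 Ω
Z = 12.0 − j84.6 Ω
|Z| = √(12.0² + 84.6²) = 85.5 Ω
∠Z = arctan(-84.6/12.0) = -81.9°
cos φ = cos(-81.9°) = 0.140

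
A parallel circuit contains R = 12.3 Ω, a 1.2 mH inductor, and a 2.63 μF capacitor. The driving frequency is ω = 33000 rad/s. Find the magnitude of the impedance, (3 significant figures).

X_L = ωL = 39.6 Ω
X_C = 1/(ωC) = 11.5 Ω
Parallel: admittances add. Y = 1/R + 1/(jωL) + jωC
Y = (0.0813 + j0.0615) S
|Y| = 0.102 S → |Z| = 1/|Y| = 9.81 Ω, ∠Z = −∠Y = -37.1°

9.81 Ω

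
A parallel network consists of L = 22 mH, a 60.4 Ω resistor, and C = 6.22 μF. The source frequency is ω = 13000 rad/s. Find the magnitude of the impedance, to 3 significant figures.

X_L = ωL = 286 Ω
X_C = 1/(ωC) = 12.4 Ω
Parallel: admittances add. Y = 1/R + 1/(jωL) + jωC
Y = (0.0166 + j0.0774) S
|Y| = 0.0791 S → |Z| = 1/|Y| = 12.6 Ω, ∠Z = −∠Y = -77.9°

12.6 Ω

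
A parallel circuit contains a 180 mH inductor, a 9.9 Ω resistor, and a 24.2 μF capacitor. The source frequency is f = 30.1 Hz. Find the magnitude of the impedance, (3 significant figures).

ω = 2πf = 189.1 rad/s
X_L = ωL = 34.0 Ω
X_C = 1/(ωC) = 218 Ω
Parallel: admittances add. Y = 1/R + 1/(jωL) + jωC
Y = (0.101 − j0.0248) S
|Y| = 0.104 S → |Z| = 1/|Y| = 9.61 Ω, ∠Z = −∠Y = 13.8°

9.61 Ω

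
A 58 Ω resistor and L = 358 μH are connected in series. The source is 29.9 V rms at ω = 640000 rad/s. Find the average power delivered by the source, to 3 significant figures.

928 mW

X_L = ωL = 229 Ω
Z = 58.0 + j229 Ω
|Z| = √(58.0² + 229²) = 236 Ω
∠Z = arctan(229/58.0) = 75.8°
I = V/|Z| = 127 mA
P = VI cos φ = 29.9 × 0.127 × cos(75.8°) = 928 mW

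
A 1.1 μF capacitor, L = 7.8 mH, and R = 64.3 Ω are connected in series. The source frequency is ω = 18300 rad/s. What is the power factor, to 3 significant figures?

0.568

X_L = ωL = 143 Ω
X_C = 1/(ωC) = 49.7 Ω
Net reactance X = X_L − X_C = 93.1 Ω
Z = 64.3 + j93.1 Ω
|Z| = √(64.3² + 93.1²) = 113 Ω
∠Z = arctan(93.1/64.3) = 55.4°
cos φ = cos(55.4°) = 0.568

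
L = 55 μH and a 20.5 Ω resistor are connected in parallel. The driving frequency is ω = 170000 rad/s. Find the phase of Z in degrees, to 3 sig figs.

65.5°

X_L = ωL = 9.35 Ω
Parallel: admittances add. Y = 1/R + 1/(jωL)
Y = (0.0488 − j0.107) S
|Y| = 0.118 S → |Z| = 1/|Y| = 8.51 Ω, ∠Z = −∠Y = 65.5°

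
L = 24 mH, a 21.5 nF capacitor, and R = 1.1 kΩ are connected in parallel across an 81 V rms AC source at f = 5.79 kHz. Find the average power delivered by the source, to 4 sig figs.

5.965 W

ω = 2πf = 36380 rad/s
X_L = ωL = 873.1 Ω
X_C = 1/(ωC) = 1279 Ω
Parallel: admittances add. Y = 1/R + 1/(jωL) + jωC
Y = (0.0009091 − j0.0003632) S
|Y| = 0.0009789 S → |Z| = 1/|Y| = 1022 Ω, ∠Z = −∠Y = 21.78°
I = V/|Z| = 79.29 mA
P = VI cos φ = 81 × 0.07929 × cos(21.78°) = 5.965 W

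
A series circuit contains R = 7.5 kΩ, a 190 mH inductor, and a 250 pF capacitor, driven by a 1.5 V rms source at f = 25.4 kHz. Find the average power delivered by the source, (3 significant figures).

201 μW

ω = 2πf = 159600 rad/s
X_L = ωL = 30300 Ω
X_C = 1/(ωC) = 25100 Ω
Net reactance X = X_L − X_C = 5260 Ω
Z = 7500 + j5260 Ω
|Z| = √(7500² + 5260²) = 9160 Ω
∠Z = arctan(5260/7500) = 35.0°
I = V/|Z| = 164 μA
P = VI cos φ = 1.5 × 0.000164 × cos(35.0°) = 201 μW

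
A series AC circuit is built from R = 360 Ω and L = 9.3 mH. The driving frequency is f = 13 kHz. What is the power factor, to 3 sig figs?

0.428

ω = 2πf = 81680 rad/s
X_L = ωL = 760 Ω
Z = 360 + j760 Ω
|Z| = √(360² + 760²) = 841 Ω
∠Z = arctan(760/360) = 64.6°
cos φ = cos(64.6°) = 0.428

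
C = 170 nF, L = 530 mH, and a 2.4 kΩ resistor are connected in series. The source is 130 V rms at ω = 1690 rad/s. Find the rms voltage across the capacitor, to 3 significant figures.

X_L = ωL = 896 Ω
X_C = 1/(ωC) = 3480 Ω
Net reactance X = X_L − X_C = -2580 Ω
Z = 2400 − j2580 Ω
|Z| = √(2400² + 2580²) = 3530 Ω
I = V/|Z| = 36.9 mA
V_C = I·|Z_C| = 0.0369 × 3480 = 128 V

128 V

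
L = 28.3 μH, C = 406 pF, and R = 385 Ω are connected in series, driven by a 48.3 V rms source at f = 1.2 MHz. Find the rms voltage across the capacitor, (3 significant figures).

ω = 2πf = 7.54e+06 rad/s
X_L = ωL = 213 Ω
X_C = 1/(ωC) = 327 Ω
Net reactance X = X_L − X_C = -113 Ω
Z = 385 − j113 Ω
|Z| = √(385² + 113²) = 401 Ω
I = V/|Z| = 120 mA
V_C = I·|Z_C| = 0.120 × 327 = 39.3 V

39.3 V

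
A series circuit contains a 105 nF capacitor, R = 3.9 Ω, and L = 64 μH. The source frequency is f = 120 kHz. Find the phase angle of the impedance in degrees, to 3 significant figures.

83.8°

ω = 2πf = 754000 rad/s
X_L = ωL = 48.3 Ω
X_C = 1/(ωC) = 12.6 Ω
Net reactance X = X_L − X_C = 35.6 Ω
Z = 3.90 + j35.6 Ω
|Z| = √(3.90² + 35.6²) = 35.8 Ω
∠Z = arctan(35.6/3.90) = 83.8°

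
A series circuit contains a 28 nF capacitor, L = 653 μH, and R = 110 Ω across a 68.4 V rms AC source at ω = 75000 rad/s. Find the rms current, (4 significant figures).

155.0 mA

X_L = ωL = 48.98 Ω
X_C = 1/(ωC) = 476.2 Ω
Net reactance X = X_L − X_C = -427.2 Ω
Z = 110.0 − j427.2 Ω
|Z| = √(110.0² + 427.2²) = 441.1 Ω
I = V/|Z| = 68.4/441.1 = 155.0 mA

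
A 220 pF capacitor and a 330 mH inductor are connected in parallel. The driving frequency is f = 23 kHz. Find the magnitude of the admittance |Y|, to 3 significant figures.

ω = 2πf = 144500 rad/s
X_L = ωL = 47700 Ω
X_C = 1/(ωC) = 31500 Ω
Parallel: admittances add. Y = 1/(jωL) + jωC
Y = (0 + j1.08e-05) S
|Y| = 1.08e-05 S → |Z| = 1/|Y| = 92400 Ω, ∠Z = −∠Y = -90.0°

10.8 μS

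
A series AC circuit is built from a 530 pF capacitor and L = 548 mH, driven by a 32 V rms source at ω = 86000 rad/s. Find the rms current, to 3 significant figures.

X_L = ωL = 47100 Ω
X_C = 1/(ωC) = 21900 Ω
Net reactance X = X_L − X_C = 25200 Ω
Z = j25200 Ω
|Z| = √(0² + 25200²) = 25200 Ω
I = V/|Z| = 32/25200 = 1.27 mA

1.27 mA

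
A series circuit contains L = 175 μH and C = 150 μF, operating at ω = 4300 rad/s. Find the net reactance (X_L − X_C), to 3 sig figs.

-0.798 Ω

X_L = ωL = 0.752 Ω
X_C = 1/(ωC) = 1.55 Ω
X = 0.752 − 1.55 = -0.798 Ω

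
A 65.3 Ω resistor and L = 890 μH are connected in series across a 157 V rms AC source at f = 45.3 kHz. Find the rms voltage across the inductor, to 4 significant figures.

ω = 2πf = 284600 rad/s
X_L = ωL = 253.3 Ω
Z = 65.30 + j253.3 Ω
|Z| = √(65.30² + 253.3²) = 261.6 Ω
I = V/|Z| = 600.2 mA
V_L = I·|Z_L| = 0.6002 × 253.3 = 152.0 V

152.0 V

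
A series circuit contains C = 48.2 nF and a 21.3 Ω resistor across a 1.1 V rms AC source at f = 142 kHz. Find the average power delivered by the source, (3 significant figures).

ω = 2πf = 892200 rad/s
X_C = 1/(ωC) = 23.3 Ω
Z = 21.3 − j23.3 Ω
|Z| = √(21.3² + 23.3²) = 31.5 Ω
∠Z = arctan(-23.3/21.3) = -47.5°
I = V/|Z| = 34.9 mA
P = VI cos φ = 1.1 × 0.0349 × cos(-47.5°) = 25.9 mW

25.9 mW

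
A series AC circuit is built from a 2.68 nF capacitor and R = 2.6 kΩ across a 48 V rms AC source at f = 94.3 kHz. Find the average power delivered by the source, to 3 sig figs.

ω = 2πf = 592500 rad/s
X_C = 1/(ωC) = 630 Ω
Z = 2600 − j630 Ω
|Z| = √(2600² + 630²) = 2680 Ω
∠Z = arctan(-630/2600) = -13.6°
I = V/|Z| = 17.9 mA
P = VI cos φ = 48 × 0.0179 × cos(-13.6°) = 837 mW

837 mW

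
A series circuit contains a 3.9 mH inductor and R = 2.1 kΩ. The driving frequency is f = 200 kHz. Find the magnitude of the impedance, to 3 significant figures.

5330 Ω

ω = 2πf = 1.257e+06 rad/s
X_L = ωL = 4900 Ω
Z = 2100 + j4900 Ω
|Z| = √(2100² + 4900²) = 5330 Ω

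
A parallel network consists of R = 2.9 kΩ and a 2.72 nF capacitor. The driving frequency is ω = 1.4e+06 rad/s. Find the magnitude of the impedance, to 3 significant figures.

262 Ω

X_C = 1/(ωC) = 263 Ω
Parallel: admittances add. Y = 1/R + jωC
Y = (0.000345 + j0.00381) S
|Y| = 0.00382 S → |Z| = 1/|Y| = 262 Ω, ∠Z = −∠Y = -84.8°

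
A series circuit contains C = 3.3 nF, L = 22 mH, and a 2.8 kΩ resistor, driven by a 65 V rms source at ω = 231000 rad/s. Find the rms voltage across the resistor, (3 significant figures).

X_L = ωL = 5080 Ω
X_C = 1/(ωC) = 1310 Ω
Net reactance X = X_L − X_C = 3770 Ω
Z = 2800 + j3770 Ω
|Z| = √(2800² + 3770²) = 4700 Ω
I = V/|Z| = 13.8 mA
V_R = I·|Z_R| = 0.0138 × 2800 = 38.8 V

38.8 V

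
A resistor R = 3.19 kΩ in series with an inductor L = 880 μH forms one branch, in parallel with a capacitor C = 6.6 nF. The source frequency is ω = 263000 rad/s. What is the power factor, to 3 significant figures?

0.179

X_L = ωL = 231 Ω
X_C = 1/(ωC) = 576 Ω
Branch 1 (R+jX_L): Z₁ = 3190 + j231 Ω, |Z₁| = 3200 Ω
Branch 2 (−jX_C): Z₂ = −j576 Ω
Parallel: Z = Z₁Z₂/(Z₁+Z₂), |Z| = 574 Ω, ∠Z = -79.7°
cos φ = cos(-79.7°) = 0.179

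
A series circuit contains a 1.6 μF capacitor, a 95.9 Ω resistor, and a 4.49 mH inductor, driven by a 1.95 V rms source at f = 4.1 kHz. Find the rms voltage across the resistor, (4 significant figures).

ω = 2πf = 25760 rad/s
X_L = ωL = 115.7 Ω
X_C = 1/(ωC) = 24.26 Ω
Net reactance X = X_L − X_C = 91.41 Ω
Z = 95.90 + j91.41 Ω
|Z| = √(95.90² + 91.41²) = 132.5 Ω
I = V/|Z| = 14.72 mA
V_R = I·|Z_R| = 0.01472 × 95.90 = 1.412 V

1.412 V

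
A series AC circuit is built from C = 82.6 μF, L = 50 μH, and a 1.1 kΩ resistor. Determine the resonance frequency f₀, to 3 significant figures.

2.48 kHz

ω₀ = 1/√(LC) = 1/√(5e-05 × 8.26e-05) = 15560 rad/s
f₀ = ω₀/(2π) = 2.48 kHz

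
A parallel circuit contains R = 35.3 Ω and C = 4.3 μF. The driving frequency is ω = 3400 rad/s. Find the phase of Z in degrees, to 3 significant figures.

X_C = 1/(ωC) = 68.4 Ω
Parallel: admittances add. Y = 1/R + jωC
Y = (0.0283 + j0.0146) S
|Y| = 0.0319 S → |Z| = 1/|Y| = 31.4 Ω, ∠Z = −∠Y = -27.3°

-27.3°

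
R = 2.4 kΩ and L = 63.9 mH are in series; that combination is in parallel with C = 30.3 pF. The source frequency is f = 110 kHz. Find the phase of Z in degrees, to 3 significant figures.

53.1°

ω = 2πf = 691200 rad/s
X_L = ωL = 44200 Ω
X_C = 1/(ωC) = 47800 Ω
Branch 1 (R+jX_L): Z₁ = 2400 + j44200 Ω, |Z₁| = 44200 Ω
Branch 2 (−jX_C): Z₂ = −j47800 Ω
Parallel: Z = Z₁Z₂/(Z₁+Z₂), |Z| = 489000 Ω, ∠Z = 53.1°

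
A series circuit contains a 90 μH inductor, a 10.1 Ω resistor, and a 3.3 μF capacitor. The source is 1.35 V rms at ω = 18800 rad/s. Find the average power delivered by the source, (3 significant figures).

59.4 mW

X_L = ωL = 1.69 Ω
X_C = 1/(ωC) = 16.1 Ω
Net reactance X = X_L − X_C = -14.4 Ω
Z = 10.1 − j14.4 Ω
|Z| = √(10.1² + 14.4²) = 17.6 Ω
∠Z = arctan(-14.4/10.1) = -55.0°
I = V/|Z| = 76.7 mA
P = VI cos φ = 1.35 × 0.0767 × cos(-55.0°) = 59.4 mW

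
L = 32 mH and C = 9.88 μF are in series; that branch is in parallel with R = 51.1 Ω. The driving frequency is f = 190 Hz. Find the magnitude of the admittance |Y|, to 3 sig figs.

29.0 mS

ω = 2πf = 1194 rad/s
X_L = ωL = 38.2 Ω
X_C = 1/(ωC) = 84.8 Ω
Branch 1: Z₁ = R = 51.1 Ω
Branch 2 (series LC): Z₂ = j(X_L − X_C) = −j46.6 Ω
Parallel: Z = Z₁Z₂/(Z₁+Z₂), |Z| = 34.4 Ω, ∠Z = -47.6°
|Y| = 1/|Z| = 29.0 mS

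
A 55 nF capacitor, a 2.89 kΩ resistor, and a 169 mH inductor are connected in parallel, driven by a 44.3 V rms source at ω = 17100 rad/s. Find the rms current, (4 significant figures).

30.47 mA

X_L = ωL = 2890 Ω
X_C = 1/(ωC) = 1063 Ω
Parallel: admittances add. Y = 1/R + 1/(jωL) + jωC
Y = (0.0003460 + j0.0005945) S
|Y| = 0.0006878 S → |Z| = 1/|Y| = 1454 Ω, ∠Z = −∠Y = -59.80°
I = V/|Z| = 44.3/1454 = 30.47 mA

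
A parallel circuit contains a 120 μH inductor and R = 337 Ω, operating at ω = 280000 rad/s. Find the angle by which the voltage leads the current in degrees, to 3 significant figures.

84.3°

X_L = ωL = 33.6 Ω
Parallel: admittances add. Y = 1/R + 1/(jωL)
Y = (0.00297 − j0.0298) S
|Y| = 0.0299 S → |Z| = 1/|Y| = 33.4 Ω, ∠Z = −∠Y = 84.3°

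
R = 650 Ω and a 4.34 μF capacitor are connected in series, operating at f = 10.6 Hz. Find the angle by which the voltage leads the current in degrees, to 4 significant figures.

-79.36°

ω = 2πf = 66.60 rad/s
X_C = 1/(ωC) = 3460 Ω
Z = 650.0 − j3460 Ω
|Z| = √(650.0² + 3460²) = 3520 Ω
∠Z = arctan(-3460/650.0) = -79.36°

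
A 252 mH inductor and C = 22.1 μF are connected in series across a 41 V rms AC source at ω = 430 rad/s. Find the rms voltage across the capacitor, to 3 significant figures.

X_L = ωL = 108 Ω
X_C = 1/(ωC) = 105 Ω
Net reactance X = X_L − X_C = 3.13 Ω
Z = j3.13 Ω
|Z| = √(0² + 3.13²) = 3.13 Ω
I = V/|Z| = 13.1 A
V_C = I·|Z_C| = 13.1 × 105 = 1380 V

1380 V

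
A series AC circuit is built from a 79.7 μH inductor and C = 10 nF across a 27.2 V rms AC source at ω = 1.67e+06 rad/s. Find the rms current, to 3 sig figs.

X_L = ωL = 133 Ω
X_C = 1/(ωC) = 59.9 Ω
Net reactance X = X_L − X_C = 73.2 Ω
Z = j73.2 Ω
|Z| = √(0² + 73.2²) = 73.2 Ω
I = V/|Z| = 27.2/73.2 = 371 mA

371 mA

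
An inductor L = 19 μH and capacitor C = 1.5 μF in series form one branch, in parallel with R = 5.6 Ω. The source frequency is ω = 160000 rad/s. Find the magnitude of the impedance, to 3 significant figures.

1.10 Ω

X_L = ωL = 3.04 Ω
X_C = 1/(ωC) = 4.17 Ω
Branch 1: Z₁ = R = 5.60 Ω
Branch 2 (series LC): Z₂ = j(X_L − X_C) = −j1.13 Ω
Parallel: Z = Z₁Z₂/(Z₁+Z₂), |Z| = 1.10 Ω, ∠Z = -78.6°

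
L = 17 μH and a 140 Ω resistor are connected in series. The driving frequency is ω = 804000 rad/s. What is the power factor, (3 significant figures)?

0.995

X_L = ωL = 13.7 Ω
Z = 140 + j13.7 Ω
|Z| = √(140² + 13.7²) = 141 Ω
∠Z = arctan(13.7/140) = 5.58°
cos φ = cos(5.58°) = 0.995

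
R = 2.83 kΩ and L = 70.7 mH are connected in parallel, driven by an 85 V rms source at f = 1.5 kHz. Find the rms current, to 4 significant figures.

ω = 2πf = 9425 rad/s
X_L = ωL = 666.3 Ω
Parallel: admittances add. Y = 1/R + 1/(jωL)
Y = (0.0003534 − j0.001501) S
|Y| = 0.001542 S → |Z| = 1/|Y| = 648.6 Ω, ∠Z = −∠Y = 76.75°
I = V/|Z| = 85/648.6 = 131.1 mA

131.1 mA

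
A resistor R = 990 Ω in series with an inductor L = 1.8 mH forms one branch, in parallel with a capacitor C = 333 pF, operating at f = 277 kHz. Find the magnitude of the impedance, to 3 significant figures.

ω = 2πf = 1.74e+06 rad/s
X_L = ωL = 3130 Ω
X_C = 1/(ωC) = 1730 Ω
Branch 1 (R+jX_L): Z₁ = 990 + j3130 Ω, |Z₁| = 3290 Ω
Branch 2 (−jX_C): Z₂ = −j1730 Ω
Parallel: Z = Z₁Z₂/(Z₁+Z₂), |Z| = 3290 Ω, ∠Z = -72.4°

3290 Ω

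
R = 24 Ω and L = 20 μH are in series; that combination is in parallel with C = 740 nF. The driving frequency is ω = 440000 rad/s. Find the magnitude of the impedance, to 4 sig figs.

3.182 Ω

X_L = ωL = 8.800 Ω
X_C = 1/(ωC) = 3.071 Ω
Branch 1 (R+jX_L): Z₁ = 24.00 + j8.800 Ω, |Z₁| = 25.56 Ω
Branch 2 (−jX_C): Z₂ = −j3.071 Ω
Parallel: Z = Z₁Z₂/(Z₁+Z₂), |Z| = 3.182 Ω, ∠Z = -83.29°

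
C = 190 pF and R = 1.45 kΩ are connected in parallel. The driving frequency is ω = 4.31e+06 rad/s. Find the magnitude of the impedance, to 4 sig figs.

X_C = 1/(ωC) = 1221 Ω
Parallel: admittances add. Y = 1/R + jωC
Y = (0.0006897 + j0.0008189) S
|Y| = 0.001071 S → |Z| = 1/|Y| = 934.0 Ω, ∠Z = −∠Y = -49.90°

934.0 Ω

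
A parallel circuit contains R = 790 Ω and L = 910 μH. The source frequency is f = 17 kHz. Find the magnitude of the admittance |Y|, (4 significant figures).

ω = 2πf = 106800 rad/s
X_L = ωL = 97.20 Ω
Parallel: admittances add. Y = 1/R + 1/(jωL)
Y = (0.001266 − j0.01029) S
|Y| = 0.01037 S → |Z| = 1/|Y| = 96.47 Ω, ∠Z = −∠Y = 82.99°

10.37 mS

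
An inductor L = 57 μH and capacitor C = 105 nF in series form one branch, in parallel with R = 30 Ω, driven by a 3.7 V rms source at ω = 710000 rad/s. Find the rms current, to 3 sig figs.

X_L = ωL = 40.5 Ω
X_C = 1/(ωC) = 13.4 Ω
Branch 1: Z₁ = R = 30.0 Ω
Branch 2 (series LC): Z₂ = j(X_L − X_C) = j27.1 Ω
Parallel: Z = Z₁Z₂/(Z₁+Z₂), |Z| = 20.1 Ω, ∠Z = 48.0°
I = V/|Z| = 3.7/20.1 = 184 mA

184 mA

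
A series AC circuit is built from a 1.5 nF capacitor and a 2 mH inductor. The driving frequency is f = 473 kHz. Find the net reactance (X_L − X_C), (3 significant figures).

5720 Ω

ω = 2πf = 2.972e+06 rad/s
X_L = ωL = 5940 Ω
X_C = 1/(ωC) = 224 Ω
X = 5940 − 224 = 5720 Ω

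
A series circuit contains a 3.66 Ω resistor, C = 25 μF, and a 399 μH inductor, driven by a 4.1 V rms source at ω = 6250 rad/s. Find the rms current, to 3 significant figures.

766 mA

X_L = ωL = 2.49 Ω
X_C = 1/(ωC) = 6.40 Ω
Net reactance X = X_L − X_C = -3.91 Ω
Z = 3.66 − j3.91 Ω
|Z| = √(3.66² + 3.91²) = 5.35 Ω
I = V/|Z| = 4.1/5.35 = 766 mA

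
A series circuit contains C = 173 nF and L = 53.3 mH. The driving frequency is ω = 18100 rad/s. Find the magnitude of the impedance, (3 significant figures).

645 Ω

X_L = ωL = 965 Ω
X_C = 1/(ωC) = 319 Ω
Net reactance X = X_L − X_C = 645 Ω
Z = j645 Ω
|Z| = √(0² + 645²) = 645 Ω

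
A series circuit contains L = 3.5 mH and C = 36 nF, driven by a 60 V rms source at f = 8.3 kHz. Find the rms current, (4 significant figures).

ω = 2πf = 52150 rad/s
X_L = ωL = 182.5 Ω
X_C = 1/(ωC) = 532.6 Ω
Net reactance X = X_L − X_C = -350.1 Ω
Z = − j350.1 Ω
|Z| = √(0² + 350.1²) = 350.1 Ω
I = V/|Z| = 60/350.1 = 171.4 mA

171.4 mA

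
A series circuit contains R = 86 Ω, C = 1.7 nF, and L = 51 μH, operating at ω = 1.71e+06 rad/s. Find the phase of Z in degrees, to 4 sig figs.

X_L = ωL = 87.21 Ω
X_C = 1/(ωC) = 344.0 Ω
Net reactance X = X_L − X_C = -256.8 Ω
Z = 86.00 − j256.8 Ω
|Z| = √(86.00² + 256.8²) = 270.8 Ω
∠Z = arctan(-256.8/86.00) = -71.48°

-71.48°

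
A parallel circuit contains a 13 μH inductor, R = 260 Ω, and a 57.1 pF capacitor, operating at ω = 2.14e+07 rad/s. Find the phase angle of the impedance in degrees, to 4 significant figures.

X_L = ωL = 278.2 Ω
X_C = 1/(ωC) = 818.4 Ω
Parallel: admittances add. Y = 1/R + 1/(jωL) + jωC
Y = (0.003846 − j0.002373) S
|Y| = 0.004519 S → |Z| = 1/|Y| = 221.3 Ω, ∠Z = −∠Y = 31.67°

31.67°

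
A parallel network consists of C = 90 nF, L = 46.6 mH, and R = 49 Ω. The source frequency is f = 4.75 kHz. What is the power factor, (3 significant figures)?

0.995

ω = 2πf = 29850 rad/s
X_L = ωL = 1390 Ω
X_C = 1/(ωC) = 372 Ω
Parallel: admittances add. Y = 1/R + 1/(jωL) + jωC
Y = (0.0204 + j0.00197) S
|Y| = 0.0205 S → |Z| = 1/|Y| = 48.8 Ω, ∠Z = −∠Y = -5.51°
cos φ = cos(-5.51°) = 0.995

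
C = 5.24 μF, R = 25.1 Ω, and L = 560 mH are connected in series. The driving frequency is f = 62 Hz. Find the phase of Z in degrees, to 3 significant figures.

ω = 2πf = 389.6 rad/s
X_L = ωL = 218 Ω
X_C = 1/(ωC) = 490 Ω
Net reactance X = X_L − X_C = -272 Ω
Z = 25.1 − j272 Ω
|Z| = √(25.1² + 272²) = 273 Ω
∠Z = arctan(-272/25.1) = -84.7°

-84.7°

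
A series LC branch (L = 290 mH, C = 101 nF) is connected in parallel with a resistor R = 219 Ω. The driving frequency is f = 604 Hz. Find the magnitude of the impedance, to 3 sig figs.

217 Ω

ω = 2πf = 3795 rad/s
X_L = ωL = 1100 Ω
X_C = 1/(ωC) = 2610 Ω
Branch 1: Z₁ = R = 219 Ω
Branch 2 (series LC): Z₂ = j(X_L − X_C) = −j1510 Ω
Parallel: Z = Z₁Z₂/(Z₁+Z₂), |Z| = 217 Ω, ∠Z = -8.26°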